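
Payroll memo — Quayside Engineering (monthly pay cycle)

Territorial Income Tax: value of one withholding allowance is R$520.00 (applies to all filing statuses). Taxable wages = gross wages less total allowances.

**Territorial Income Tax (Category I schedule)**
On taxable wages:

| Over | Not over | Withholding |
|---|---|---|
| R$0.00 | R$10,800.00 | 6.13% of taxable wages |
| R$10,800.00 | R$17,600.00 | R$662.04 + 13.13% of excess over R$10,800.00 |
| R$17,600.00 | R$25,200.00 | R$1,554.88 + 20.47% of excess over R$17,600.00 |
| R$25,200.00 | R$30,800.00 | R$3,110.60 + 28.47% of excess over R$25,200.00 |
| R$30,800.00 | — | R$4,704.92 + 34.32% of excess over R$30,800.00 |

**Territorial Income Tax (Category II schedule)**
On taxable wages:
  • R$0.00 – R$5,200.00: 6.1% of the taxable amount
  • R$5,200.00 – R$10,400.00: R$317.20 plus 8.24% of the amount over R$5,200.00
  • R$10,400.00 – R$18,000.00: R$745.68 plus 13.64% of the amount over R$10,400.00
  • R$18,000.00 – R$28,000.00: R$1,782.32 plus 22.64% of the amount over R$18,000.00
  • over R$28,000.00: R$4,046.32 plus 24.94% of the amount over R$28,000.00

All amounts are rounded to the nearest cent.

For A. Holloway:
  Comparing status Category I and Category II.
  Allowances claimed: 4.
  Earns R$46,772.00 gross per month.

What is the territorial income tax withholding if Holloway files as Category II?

Territorial Income Tax (Category II): taxable = R$46,772.00 − 4×R$520.00 = R$44,692.00
  R$4,046.32 + 24.94% × (R$44,692.00 − R$28,000.00) = R$4,046.32 + 24.94% × R$16,692.00 = R$8,209.30

R$8,209.30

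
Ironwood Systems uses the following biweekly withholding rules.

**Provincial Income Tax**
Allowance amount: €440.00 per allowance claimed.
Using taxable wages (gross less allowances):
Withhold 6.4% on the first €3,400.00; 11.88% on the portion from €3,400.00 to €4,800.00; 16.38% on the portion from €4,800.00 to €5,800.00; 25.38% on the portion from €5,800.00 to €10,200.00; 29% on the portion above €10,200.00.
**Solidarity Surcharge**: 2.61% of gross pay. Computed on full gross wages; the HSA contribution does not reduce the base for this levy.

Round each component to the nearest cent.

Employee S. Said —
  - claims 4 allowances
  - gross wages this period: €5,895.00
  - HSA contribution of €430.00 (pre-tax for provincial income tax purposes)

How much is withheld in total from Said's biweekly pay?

Provincial Income Tax: taxable = €5,895.00 − €430.00 − 4×€440.00 = €3,705.00
  €217.60 + 11.88% × (€3,705.00 − €3,400.00) = €217.60 + 11.88% × €305.00 = €253.83
Solidarity Surcharge: 2.61% × €5,895.00 = €153.86
Total: €253.83 + €153.86 = €407.69

€407.69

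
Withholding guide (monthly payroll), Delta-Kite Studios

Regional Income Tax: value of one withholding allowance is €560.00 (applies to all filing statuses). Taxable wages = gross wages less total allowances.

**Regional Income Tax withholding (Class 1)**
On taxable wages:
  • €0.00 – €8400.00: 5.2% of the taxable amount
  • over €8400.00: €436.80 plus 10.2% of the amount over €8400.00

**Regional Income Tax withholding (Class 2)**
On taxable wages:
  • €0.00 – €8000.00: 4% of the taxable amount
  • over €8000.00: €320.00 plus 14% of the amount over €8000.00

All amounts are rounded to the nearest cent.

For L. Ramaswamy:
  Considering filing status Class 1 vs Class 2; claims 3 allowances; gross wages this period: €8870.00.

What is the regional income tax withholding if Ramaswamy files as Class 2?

€287.60

Regional Income Tax (Class 2): taxable = €8870.00 − 3×€560.00 = €7190.00
  4% × €7190.00 = €287.60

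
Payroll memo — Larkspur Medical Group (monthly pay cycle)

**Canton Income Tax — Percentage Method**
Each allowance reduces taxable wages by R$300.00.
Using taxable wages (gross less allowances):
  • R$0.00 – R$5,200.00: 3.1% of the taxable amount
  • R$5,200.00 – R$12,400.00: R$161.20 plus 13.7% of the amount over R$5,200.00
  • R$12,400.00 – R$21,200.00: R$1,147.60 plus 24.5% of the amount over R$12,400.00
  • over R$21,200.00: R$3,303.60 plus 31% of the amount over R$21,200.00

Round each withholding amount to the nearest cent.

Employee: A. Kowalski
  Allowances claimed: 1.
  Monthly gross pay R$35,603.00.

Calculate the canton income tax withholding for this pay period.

R$7,675.53

Canton Income Tax: taxable = R$35,603.00 − 1×R$300.00 = R$35,303.00
  R$3,303.60 + 31% × (R$35,303.00 − R$21,200.00) = R$3,303.60 + 31% × R$14,103.00 = R$7,675.53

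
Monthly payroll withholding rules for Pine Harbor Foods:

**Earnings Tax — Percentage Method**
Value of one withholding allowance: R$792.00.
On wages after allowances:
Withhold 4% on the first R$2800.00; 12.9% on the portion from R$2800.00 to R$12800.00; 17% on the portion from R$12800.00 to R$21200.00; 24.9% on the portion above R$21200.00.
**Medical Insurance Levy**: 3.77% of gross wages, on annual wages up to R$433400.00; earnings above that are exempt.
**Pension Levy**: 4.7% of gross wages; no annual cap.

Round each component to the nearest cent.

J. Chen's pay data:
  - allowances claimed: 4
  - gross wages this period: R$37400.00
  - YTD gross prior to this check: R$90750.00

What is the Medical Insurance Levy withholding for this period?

Medical Insurance Levy: 3.77% × R$37400.00 = R$1409.98

R$1409.98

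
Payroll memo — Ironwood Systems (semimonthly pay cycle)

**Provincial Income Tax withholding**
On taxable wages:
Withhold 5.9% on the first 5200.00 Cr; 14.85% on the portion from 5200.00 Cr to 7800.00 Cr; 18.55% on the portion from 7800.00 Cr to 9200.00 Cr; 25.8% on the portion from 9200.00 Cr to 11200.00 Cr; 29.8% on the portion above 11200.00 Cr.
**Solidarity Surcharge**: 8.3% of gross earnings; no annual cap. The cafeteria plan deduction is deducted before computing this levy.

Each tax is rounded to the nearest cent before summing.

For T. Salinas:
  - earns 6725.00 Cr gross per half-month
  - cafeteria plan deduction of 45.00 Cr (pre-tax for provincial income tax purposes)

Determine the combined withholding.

Provincial Income Tax: taxable = 6725.00 Cr − 45.00 Cr = 6680.00 Cr
  306.80 Cr + 14.85% × (6680.00 Cr − 5200.00 Cr) = 306.80 Cr + 14.85% × 1480.00 Cr = 526.58 Cr
Solidarity Surcharge: 8.3% × 6680.00 Cr = 554.44 Cr
Total: 526.58 Cr + 554.44 Cr = 1081.02 Cr

1081.02 Cr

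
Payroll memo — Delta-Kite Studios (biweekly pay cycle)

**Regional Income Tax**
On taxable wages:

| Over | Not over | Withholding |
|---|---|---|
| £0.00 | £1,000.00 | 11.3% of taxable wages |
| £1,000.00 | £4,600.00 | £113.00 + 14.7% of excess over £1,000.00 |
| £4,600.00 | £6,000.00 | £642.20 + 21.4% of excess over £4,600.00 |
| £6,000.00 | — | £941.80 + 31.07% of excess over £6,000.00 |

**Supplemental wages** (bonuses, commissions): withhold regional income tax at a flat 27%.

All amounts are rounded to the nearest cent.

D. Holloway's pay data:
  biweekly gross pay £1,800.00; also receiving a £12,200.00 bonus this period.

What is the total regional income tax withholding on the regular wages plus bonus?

£3,524.60

Regional Income Tax: taxable = £1,800.00
  £113.00 + 14.7% × (£1,800.00 − £1,000.00) = £113.00 + 14.7% × £800.00 = £230.60
Supplemental (27% flat on bonus): 27% × £12,200.00 = £3,294.00
Total regional income tax: £230.60 + £3,294.00 = £3,524.60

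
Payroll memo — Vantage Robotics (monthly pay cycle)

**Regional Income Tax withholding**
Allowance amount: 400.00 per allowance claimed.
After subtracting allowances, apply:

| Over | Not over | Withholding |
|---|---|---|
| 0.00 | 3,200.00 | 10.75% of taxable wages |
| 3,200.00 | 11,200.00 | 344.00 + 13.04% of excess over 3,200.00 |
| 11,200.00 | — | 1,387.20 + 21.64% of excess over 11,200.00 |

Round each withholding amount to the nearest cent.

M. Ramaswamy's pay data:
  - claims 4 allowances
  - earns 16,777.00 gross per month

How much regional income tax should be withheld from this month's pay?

2,247.82

Regional Income Tax: taxable = 16,777.00 − 4×400.00 = 15,177.00
  1,387.20 + 21.64% × (15,177.00 − 11,200.00) = 1,387.20 + 21.64% × 3,977.00 = 2,247.82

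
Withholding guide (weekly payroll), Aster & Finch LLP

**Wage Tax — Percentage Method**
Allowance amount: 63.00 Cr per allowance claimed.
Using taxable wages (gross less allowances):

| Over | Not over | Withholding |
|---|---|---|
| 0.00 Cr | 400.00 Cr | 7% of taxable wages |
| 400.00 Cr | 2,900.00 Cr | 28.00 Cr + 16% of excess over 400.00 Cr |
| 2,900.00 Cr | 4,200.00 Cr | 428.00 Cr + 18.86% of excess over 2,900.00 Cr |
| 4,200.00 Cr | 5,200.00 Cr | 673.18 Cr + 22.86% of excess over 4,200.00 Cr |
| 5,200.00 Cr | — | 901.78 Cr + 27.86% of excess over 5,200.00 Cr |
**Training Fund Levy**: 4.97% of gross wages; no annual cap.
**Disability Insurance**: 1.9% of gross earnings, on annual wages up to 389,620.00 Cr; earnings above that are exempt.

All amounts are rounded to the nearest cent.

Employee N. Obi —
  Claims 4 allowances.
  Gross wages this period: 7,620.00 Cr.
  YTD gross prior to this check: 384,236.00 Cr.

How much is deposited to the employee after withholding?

Wage Tax: taxable = 7,620.00 Cr − 4×63.00 Cr = 7,368.00 Cr
  901.78 Cr + 27.86% × (7,368.00 Cr − 5,200.00 Cr) = 901.78 Cr + 27.86% × 2,168.00 Cr = 1,505.78 Cr
Training Fund Levy: 4.97% × 7,620.00 Cr = 378.71 Cr
Disability Insurance: cap 389,620.00 Cr − YTD 384,236.00 Cr = 5,384.00 Cr subject; 1.9% × 5,384.00 Cr = 102.30 Cr
Total withheld: 1,505.78 Cr + 378.71 Cr + 102.30 Cr = 1,986.79 Cr
Net pay: 7,620.00 Cr − 1,986.79 Cr = 5,633.21 Cr

5,633.21 Cr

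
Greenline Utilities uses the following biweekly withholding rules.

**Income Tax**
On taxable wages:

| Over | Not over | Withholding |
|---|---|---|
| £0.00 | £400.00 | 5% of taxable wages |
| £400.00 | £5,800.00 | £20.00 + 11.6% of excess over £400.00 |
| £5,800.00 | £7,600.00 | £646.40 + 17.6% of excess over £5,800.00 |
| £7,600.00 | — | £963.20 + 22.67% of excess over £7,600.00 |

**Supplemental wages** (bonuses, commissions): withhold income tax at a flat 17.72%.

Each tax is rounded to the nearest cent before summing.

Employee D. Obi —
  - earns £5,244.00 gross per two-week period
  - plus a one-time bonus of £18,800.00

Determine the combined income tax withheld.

Income Tax: taxable = £5,244.00
  £20.00 + 11.6% × (£5,244.00 − £400.00) = £20.00 + 11.6% × £4,844.00 = £581.90
Supplemental (17.72% flat on bonus): 17.72% × £18,800.00 = £3,331.36
Total income tax: £581.90 + £3,331.36 = £3,913.26

£3,913.26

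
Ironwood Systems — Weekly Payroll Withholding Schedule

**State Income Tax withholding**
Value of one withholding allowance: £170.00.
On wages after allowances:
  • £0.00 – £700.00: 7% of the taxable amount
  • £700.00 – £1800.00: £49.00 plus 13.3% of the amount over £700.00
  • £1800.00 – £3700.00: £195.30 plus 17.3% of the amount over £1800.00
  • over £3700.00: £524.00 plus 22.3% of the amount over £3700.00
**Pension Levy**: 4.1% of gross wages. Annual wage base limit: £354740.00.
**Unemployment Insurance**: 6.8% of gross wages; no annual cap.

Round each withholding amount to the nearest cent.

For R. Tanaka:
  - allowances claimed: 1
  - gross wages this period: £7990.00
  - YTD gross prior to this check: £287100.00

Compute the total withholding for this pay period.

State Income Tax: taxable = £7990.00 − 1×£170.00 = £7820.00
  £524.00 + 22.3% × (£7820.00 − £3700.00) = £524.00 + 22.3% × £4120.00 = £1442.76
Pension Levy: 4.1% × £7990.00 = £327.59
Unemployment Insurance: 6.8% × £7990.00 = £543.32
Total: £1442.76 + £327.59 + £543.32 = £2313.67

£2313.67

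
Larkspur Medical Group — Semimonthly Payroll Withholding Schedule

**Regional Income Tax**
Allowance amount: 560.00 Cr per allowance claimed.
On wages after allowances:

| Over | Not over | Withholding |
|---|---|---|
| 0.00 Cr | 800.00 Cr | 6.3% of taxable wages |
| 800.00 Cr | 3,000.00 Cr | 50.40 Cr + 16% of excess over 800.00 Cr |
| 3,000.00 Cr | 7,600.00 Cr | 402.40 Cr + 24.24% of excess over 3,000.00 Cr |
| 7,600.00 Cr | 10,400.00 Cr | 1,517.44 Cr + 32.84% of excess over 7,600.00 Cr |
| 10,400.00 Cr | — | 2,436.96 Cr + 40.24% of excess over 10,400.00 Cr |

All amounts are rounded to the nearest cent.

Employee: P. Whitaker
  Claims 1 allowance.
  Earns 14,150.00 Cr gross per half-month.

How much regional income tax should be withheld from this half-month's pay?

3,720.62 Cr

Regional Income Tax: taxable = 14,150.00 Cr − 1×560.00 Cr = 13,590.00 Cr
  2,436.96 Cr + 40.24% × (13,590.00 Cr − 10,400.00 Cr) = 2,436.96 Cr + 40.24% × 3,190.00 Cr = 3,720.62 Cr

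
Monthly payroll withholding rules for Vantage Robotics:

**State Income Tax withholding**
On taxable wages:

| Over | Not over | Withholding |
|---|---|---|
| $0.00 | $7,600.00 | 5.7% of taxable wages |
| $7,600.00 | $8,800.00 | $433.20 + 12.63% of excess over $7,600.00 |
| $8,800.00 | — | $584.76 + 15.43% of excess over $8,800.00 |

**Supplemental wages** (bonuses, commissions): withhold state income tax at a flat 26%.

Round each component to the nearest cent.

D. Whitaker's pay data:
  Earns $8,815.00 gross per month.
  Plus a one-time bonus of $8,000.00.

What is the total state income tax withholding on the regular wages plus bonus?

State Income Tax: taxable = $8,815.00
  $584.76 + 15.43% × ($8,815.00 − $8,800.00) = $584.76 + 15.43% × $15.00 = $587.07
Supplemental (26% flat on bonus): 26% × $8,000.00 = $2,080.00
Total state income tax: $587.07 + $2,080.00 = $2,667.07

$2,667.07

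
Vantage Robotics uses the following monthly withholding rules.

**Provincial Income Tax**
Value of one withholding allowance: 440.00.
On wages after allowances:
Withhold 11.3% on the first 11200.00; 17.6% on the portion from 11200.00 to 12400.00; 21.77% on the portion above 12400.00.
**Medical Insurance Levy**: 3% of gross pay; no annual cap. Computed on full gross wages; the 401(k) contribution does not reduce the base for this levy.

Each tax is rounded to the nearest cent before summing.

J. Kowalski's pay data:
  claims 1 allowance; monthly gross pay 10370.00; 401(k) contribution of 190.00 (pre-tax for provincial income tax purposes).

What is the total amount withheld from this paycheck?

1411.72

Provincial Income Tax: taxable = 10370.00 − 190.00 − 1×440.00 = 9740.00
  11.3% × 9740.00 = 1100.62
Medical Insurance Levy: 3% × 10370.00 = 311.10
Total: 1100.62 + 311.10 = 1411.72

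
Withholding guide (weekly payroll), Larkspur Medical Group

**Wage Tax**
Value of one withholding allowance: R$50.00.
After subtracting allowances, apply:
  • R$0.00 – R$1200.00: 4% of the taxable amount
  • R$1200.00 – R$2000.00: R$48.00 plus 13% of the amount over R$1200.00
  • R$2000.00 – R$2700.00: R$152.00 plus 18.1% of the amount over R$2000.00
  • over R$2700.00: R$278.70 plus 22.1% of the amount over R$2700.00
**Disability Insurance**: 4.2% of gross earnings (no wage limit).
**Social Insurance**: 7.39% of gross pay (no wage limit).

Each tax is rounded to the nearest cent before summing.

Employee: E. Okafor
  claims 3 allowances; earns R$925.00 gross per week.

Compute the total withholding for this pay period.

R$138.21

Wage Tax: taxable = R$925.00 − 3×R$50.00 = R$775.00
  4% × R$775.00 = R$31.00
Disability Insurance: 4.2% × R$925.00 = R$38.85
Social Insurance: 7.39% × R$925.00 = R$68.36
Total: R$31.00 + R$38.85 + R$68.36 = R$138.21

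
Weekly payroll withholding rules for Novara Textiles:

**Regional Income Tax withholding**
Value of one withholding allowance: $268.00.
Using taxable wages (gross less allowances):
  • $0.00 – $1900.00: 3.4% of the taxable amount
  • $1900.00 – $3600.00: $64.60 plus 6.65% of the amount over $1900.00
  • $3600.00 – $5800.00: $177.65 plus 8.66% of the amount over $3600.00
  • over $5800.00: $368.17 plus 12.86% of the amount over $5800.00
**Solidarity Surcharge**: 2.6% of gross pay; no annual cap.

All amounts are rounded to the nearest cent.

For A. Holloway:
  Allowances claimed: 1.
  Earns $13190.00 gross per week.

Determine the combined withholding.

Regional Income Tax: taxable = $13190.00 − 1×$268.00 = $12922.00
  $368.17 + 12.86% × ($12922.00 − $5800.00) = $368.17 + 12.86% × $7122.00 = $1284.06
Solidarity Surcharge: 2.6% × $13190.00 = $342.94
Total: $1284.06 + $342.94 = $1627.00

$1627.00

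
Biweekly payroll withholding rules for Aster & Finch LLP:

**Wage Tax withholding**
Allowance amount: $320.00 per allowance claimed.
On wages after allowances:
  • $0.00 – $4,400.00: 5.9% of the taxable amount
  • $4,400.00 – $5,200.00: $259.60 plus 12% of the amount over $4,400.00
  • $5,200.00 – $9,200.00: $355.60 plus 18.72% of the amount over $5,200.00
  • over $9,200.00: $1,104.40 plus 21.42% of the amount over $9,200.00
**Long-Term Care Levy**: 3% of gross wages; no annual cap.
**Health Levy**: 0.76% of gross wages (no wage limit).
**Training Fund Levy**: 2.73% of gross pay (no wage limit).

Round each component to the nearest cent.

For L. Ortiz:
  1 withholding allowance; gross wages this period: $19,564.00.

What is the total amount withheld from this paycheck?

Wage Tax: taxable = $19,564.00 − 1×$320.00 = $19,244.00
  $1,104.40 + 21.42% × ($19,244.00 − $9,200.00) = $1,104.40 + 21.42% × $10,044.00 = $3,255.82
Long-Term Care Levy: 3% × $19,564.00 = $586.92
Health Levy: 0.76% × $19,564.00 = $148.69
Training Fund Levy: 2.73% × $19,564.00 = $534.10
Total: $3,255.82 + $586.92 + $148.69 + $534.10 = $4,525.53

$4,525.53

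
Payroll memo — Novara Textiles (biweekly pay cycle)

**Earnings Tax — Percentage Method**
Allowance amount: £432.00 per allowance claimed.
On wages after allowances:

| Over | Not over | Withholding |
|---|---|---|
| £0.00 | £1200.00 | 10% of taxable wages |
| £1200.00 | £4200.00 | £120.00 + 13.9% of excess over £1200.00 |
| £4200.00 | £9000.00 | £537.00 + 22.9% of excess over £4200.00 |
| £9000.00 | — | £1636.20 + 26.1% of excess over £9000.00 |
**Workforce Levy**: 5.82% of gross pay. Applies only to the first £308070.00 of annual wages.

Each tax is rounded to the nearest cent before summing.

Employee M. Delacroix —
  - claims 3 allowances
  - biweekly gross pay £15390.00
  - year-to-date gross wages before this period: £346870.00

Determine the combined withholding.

£2965.73

Earnings Tax: taxable = £15390.00 − 3×£432.00 = £14094.00
  £1636.20 + 26.1% × (£14094.00 − £9000.00) = £1636.20 + 26.1% × £5094.00 = £2965.73
Workforce Levy: YTD £346870.00 ≥ cap £308070.00 → £0.00
Total: £2965.73 + £0.00 = £2965.73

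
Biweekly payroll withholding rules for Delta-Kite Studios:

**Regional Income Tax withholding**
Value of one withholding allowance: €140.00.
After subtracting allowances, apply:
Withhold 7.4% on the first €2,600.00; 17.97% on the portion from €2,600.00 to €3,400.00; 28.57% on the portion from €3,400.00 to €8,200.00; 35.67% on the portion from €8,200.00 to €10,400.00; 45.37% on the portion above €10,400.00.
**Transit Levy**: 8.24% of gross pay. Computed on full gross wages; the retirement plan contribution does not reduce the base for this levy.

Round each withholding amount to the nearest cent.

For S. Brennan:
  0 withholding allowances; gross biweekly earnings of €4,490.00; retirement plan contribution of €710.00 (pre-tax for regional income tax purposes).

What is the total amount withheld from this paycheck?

€814.71

Regional Income Tax: taxable = €4,490.00 − €710.00 = €3,780.00
  €336.16 + 28.57% × (€3,780.00 − €3,400.00) = €336.16 + 28.57% × €380.00 = €444.73
Transit Levy: 8.24% × €4,490.00 = €369.98
Total: €444.73 + €369.98 = €814.71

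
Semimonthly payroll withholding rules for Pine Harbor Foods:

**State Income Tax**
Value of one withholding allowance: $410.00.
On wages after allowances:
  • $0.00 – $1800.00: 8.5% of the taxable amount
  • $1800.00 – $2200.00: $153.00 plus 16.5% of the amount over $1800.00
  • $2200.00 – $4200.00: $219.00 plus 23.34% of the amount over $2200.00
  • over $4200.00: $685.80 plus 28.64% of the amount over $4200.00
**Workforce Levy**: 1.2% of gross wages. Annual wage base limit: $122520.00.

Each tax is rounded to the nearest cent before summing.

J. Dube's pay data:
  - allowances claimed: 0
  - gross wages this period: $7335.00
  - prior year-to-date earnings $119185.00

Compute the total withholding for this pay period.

State Income Tax: taxable = $7335.00
  $685.80 + 28.64% × ($7335.00 − $4200.00) = $685.80 + 28.64% × $3135.00 = $1583.66
Workforce Levy: cap $122520.00 − YTD $119185.00 = $3335.00 subject; 1.2% × $3335.00 = $40.02
Total: $1583.66 + $40.02 = $1623.68

$1623.68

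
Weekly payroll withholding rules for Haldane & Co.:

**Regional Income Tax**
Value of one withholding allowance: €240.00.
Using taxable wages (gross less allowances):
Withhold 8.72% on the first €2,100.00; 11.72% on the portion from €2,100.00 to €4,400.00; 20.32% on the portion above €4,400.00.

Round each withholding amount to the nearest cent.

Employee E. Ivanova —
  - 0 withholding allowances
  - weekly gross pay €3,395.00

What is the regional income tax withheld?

Regional Income Tax: taxable = €3,395.00
  €183.12 + 11.72% × (€3,395.00 − €2,100.00) = €183.12 + 11.72% × €1,295.00 = €334.89

€334.89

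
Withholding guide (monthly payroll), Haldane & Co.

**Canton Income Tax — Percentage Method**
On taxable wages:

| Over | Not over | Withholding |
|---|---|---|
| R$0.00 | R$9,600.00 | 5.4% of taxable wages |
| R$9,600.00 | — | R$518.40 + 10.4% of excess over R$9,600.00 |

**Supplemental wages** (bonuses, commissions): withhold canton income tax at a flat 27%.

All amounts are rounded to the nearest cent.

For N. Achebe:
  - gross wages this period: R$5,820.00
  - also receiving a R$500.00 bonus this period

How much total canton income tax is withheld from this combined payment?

Canton Income Tax: taxable = R$5,820.00
  5.4% × R$5,820.00 = R$314.28
Supplemental (27% flat on bonus): 27% × R$500.00 = R$135.00
Total canton income tax: R$314.28 + R$135.00 = R$449.28

R$449.28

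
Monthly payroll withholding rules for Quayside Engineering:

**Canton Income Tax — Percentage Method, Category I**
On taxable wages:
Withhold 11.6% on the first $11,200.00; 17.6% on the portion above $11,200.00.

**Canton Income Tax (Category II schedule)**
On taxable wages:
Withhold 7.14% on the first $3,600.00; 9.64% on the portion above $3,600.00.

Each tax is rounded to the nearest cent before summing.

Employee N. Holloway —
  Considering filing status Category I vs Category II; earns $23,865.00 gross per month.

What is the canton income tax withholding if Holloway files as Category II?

Canton Income Tax (Category II): taxable = $23,865.00
  $257.04 + 9.64% × ($23,865.00 − $3,600.00) = $257.04 + 9.64% × $20,265.00 = $2,210.59

$2,210.59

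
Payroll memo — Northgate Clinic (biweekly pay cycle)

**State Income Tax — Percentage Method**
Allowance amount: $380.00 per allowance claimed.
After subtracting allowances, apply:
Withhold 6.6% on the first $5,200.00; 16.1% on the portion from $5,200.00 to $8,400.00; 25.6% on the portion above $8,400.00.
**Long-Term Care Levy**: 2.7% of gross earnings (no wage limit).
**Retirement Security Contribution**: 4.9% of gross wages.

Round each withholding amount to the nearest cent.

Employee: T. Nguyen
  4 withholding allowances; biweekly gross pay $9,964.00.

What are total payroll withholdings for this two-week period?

$1,626.93

State Income Tax: taxable = $9,964.00 − 4×$380.00 = $8,444.00
  $858.40 + 25.6% × ($8,444.00 − $8,400.00) = $858.40 + 25.6% × $44.00 = $869.66
Long-Term Care Levy: 2.7% × $9,964.00 = $269.03
Retirement Security Contribution: 4.9% × $9,964.00 = $488.24
Total: $869.66 + $269.03 + $488.24 = $1,626.93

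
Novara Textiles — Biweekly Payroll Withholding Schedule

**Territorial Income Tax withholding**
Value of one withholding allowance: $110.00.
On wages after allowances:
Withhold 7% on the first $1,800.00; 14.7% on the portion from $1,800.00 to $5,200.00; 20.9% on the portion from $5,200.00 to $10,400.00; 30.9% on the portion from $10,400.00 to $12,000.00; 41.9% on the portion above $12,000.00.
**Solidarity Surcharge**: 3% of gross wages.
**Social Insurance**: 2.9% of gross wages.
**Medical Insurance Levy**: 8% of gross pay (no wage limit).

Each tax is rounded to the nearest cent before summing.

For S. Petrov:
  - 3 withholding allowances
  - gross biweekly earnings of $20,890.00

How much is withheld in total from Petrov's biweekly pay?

$8,697.35

Territorial Income Tax: taxable = $20,890.00 − 3×$110.00 = $20,560.00
  $2,207.00 + 41.9% × ($20,560.00 − $12,000.00) = $2,207.00 + 41.9% × $8,560.00 = $5,793.64
Solidarity Surcharge: 3% × $20,890.00 = $626.70
Social Insurance: 2.9% × $20,890.00 = $605.81
Medical Insurance Levy: 8% × $20,890.00 = $1,671.20
Total: $5,793.64 + $626.70 + $605.81 + $1,671.20 = $8,697.35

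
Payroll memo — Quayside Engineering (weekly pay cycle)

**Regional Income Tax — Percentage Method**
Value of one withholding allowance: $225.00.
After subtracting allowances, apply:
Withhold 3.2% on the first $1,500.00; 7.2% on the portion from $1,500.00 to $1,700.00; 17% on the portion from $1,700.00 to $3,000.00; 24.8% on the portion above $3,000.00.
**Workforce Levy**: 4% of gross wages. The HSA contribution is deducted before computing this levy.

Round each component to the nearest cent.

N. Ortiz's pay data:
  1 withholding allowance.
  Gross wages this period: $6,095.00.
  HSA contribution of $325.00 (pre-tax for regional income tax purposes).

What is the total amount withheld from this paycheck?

$1,145.36

Regional Income Tax: taxable = $6,095.00 − $325.00 − 1×$225.00 = $5,545.00
  $283.40 + 24.8% × ($5,545.00 − $3,000.00) = $283.40 + 24.8% × $2,545.00 = $914.56
Workforce Levy: 4% × $5,770.00 = $230.80
Total: $914.56 + $230.80 = $1,145.36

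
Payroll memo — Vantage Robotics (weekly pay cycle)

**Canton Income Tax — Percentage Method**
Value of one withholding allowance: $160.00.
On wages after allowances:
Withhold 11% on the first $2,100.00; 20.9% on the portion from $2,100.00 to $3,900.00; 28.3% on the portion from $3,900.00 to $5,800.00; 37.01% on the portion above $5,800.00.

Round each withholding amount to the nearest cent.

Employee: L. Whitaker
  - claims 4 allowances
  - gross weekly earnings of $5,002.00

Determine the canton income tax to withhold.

$737.95

Canton Income Tax: taxable = $5,002.00 − 4×$160.00 = $4,362.00
  $607.20 + 28.3% × ($4,362.00 − $3,900.00) = $607.20 + 28.3% × $462.00 = $737.95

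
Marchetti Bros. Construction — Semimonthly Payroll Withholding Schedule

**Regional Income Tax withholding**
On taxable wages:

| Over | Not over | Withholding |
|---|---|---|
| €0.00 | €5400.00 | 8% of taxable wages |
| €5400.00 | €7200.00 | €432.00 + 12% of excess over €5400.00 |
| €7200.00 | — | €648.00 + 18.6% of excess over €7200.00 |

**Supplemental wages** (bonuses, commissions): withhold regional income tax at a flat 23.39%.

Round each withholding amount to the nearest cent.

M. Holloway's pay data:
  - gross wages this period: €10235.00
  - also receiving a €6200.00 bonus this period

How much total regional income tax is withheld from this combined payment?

€2662.69

Regional Income Tax: taxable = €10235.00
  €648.00 + 18.6% × (€10235.00 − €7200.00) = €648.00 + 18.6% × €3035.00 = €1212.51
Supplemental (23.39% flat on bonus): 23.39% × €6200.00 = €1450.18
Total regional income tax: €1212.51 + €1450.18 = €2662.69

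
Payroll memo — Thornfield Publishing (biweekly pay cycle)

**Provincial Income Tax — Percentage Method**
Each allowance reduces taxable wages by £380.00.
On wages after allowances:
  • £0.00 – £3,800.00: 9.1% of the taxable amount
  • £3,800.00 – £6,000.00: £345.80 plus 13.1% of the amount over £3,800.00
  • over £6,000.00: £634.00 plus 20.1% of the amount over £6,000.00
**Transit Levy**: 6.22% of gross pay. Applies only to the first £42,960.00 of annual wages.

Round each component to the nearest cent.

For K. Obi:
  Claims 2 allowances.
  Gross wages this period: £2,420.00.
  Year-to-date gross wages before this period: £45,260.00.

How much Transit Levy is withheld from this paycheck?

Transit Levy: YTD £45,260.00 ≥ cap £42,960.00 → £0.00

£0.00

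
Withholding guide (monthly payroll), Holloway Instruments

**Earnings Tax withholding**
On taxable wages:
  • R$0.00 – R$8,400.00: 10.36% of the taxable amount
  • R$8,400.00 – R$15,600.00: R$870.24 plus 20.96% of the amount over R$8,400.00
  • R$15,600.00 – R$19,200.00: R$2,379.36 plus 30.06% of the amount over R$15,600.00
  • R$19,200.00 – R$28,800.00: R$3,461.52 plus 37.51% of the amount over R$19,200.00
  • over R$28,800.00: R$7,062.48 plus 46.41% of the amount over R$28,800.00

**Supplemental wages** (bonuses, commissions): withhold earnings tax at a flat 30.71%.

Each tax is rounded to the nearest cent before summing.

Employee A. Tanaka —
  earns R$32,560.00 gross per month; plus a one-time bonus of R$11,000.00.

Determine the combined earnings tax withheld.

Earnings Tax: taxable = R$32,560.00
  R$7,062.48 + 46.41% × (R$32,560.00 − R$28,800.00) = R$7,062.48 + 46.41% × R$3,760.00 = R$8,807.50
Supplemental (30.71% flat on bonus): 30.71% × R$11,000.00 = R$3,378.10
Total earnings tax: R$8,807.50 + R$3,378.10 = R$12,185.60

R$12,185.60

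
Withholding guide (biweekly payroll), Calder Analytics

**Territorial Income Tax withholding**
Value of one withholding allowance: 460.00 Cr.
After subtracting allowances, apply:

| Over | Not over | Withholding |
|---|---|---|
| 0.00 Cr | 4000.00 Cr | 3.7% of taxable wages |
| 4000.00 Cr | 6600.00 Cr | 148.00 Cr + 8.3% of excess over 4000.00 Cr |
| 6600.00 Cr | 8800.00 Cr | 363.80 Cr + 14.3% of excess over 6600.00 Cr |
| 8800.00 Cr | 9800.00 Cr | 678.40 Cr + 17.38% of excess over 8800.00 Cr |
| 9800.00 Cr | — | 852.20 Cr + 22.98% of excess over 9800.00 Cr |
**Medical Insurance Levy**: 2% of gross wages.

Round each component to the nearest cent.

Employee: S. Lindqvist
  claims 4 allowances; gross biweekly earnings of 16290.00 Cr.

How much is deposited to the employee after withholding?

14043.43 Cr

Territorial Income Tax: taxable = 16290.00 Cr − 4×460.00 Cr = 14450.00 Cr
  852.20 Cr + 22.98% × (14450.00 Cr − 9800.00 Cr) = 852.20 Cr + 22.98% × 4650.00 Cr = 1920.77 Cr
Medical Insurance Levy: 2% × 16290.00 Cr = 325.80 Cr
Total withheld: 1920.77 Cr + 325.80 Cr = 2246.57 Cr
Net pay: 16290.00 Cr − 2246.57 Cr = 14043.43 Cr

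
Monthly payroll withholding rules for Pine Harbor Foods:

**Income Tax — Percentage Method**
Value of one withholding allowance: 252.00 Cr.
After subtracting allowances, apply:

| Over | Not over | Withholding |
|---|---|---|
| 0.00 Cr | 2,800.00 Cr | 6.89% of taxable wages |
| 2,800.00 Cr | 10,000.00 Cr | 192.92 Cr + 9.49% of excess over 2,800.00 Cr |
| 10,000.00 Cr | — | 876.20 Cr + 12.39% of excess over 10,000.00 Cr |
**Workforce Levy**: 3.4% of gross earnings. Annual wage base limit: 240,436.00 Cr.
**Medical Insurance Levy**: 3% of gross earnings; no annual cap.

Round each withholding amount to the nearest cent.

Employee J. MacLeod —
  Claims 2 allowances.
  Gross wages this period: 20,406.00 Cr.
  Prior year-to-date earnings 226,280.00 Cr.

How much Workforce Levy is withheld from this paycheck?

481.30 Cr

Workforce Levy: cap 240,436.00 Cr − YTD 226,280.00 Cr = 14,156.00 Cr subject; 3.4% × 14,156.00 Cr = 481.30 Cr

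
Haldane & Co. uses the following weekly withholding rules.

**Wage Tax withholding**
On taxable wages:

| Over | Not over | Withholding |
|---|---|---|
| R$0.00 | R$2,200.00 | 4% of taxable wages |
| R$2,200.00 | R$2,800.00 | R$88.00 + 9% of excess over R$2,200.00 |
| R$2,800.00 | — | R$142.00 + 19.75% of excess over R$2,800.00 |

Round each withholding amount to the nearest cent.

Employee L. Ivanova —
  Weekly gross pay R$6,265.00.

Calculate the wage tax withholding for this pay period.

Wage Tax: taxable = R$6,265.00
  R$142.00 + 19.75% × (R$6,265.00 − R$2,800.00) = R$142.00 + 19.75% × R$3,465.00 = R$826.34

R$826.34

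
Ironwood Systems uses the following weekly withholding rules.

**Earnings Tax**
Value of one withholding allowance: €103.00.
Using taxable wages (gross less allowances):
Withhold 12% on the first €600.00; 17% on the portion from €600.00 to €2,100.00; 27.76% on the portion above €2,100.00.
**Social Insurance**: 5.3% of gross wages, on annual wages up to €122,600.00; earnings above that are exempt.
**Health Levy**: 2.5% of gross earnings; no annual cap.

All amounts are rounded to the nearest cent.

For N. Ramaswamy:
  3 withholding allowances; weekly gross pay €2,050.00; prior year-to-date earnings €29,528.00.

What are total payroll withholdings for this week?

Earnings Tax: taxable = €2,050.00 − 3×€103.00 = €1,741.00
  €72.00 + 17% × (€1,741.00 − €600.00) = €72.00 + 17% × €1,141.00 = €265.97
Social Insurance: 5.3% × €2,050.00 = €108.65
Health Levy: 2.5% × €2,050.00 = €51.25
Total: €265.97 + €108.65 + €51.25 = €425.87

€425.87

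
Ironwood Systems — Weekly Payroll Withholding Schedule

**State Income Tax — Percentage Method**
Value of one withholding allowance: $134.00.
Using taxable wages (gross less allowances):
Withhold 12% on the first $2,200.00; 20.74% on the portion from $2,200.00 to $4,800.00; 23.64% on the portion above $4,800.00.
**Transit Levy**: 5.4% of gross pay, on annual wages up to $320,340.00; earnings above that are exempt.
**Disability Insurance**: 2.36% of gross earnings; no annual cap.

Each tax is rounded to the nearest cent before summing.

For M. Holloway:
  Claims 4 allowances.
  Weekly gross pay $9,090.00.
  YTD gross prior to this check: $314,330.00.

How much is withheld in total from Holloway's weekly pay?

State Income Tax: taxable = $9,090.00 − 4×$134.00 = $8,554.00
  $803.24 + 23.64% × ($8,554.00 − $4,800.00) = $803.24 + 23.64% × $3,754.00 = $1,690.69
Transit Levy: cap $320,340.00 − YTD $314,330.00 = $6,010.00 subject; 5.4% × $6,010.00 = $324.54
Disability Insurance: 2.36% × $9,090.00 = $214.52
Total: $1,690.69 + $324.54 + $214.52 = $2,229.75

$2,229.75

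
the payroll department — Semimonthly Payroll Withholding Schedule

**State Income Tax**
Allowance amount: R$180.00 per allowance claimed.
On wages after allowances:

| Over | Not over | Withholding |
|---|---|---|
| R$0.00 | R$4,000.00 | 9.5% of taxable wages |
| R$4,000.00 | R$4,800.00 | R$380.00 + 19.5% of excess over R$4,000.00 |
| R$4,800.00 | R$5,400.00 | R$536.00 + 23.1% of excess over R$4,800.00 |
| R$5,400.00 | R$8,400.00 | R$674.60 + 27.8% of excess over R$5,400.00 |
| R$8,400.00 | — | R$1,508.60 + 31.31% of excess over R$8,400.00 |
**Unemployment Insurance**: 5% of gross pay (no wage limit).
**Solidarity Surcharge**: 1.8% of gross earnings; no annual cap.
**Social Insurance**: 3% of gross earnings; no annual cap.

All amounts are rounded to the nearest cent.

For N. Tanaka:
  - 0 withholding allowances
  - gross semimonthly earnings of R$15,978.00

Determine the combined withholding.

State Income Tax: taxable = R$15,978.00
  R$1,508.60 + 31.31% × (R$15,978.00 − R$8,400.00) = R$1,508.60 + 31.31% × R$7,578.00 = R$3,881.27
Unemployment Insurance: 5% × R$15,978.00 = R$798.90
Solidarity Surcharge: 1.8% × R$15,978.00 = R$287.60
Social Insurance: 3% × R$15,978.00 = R$479.34
Total: R$3,881.27 + R$798.90 + R$287.60 + R$479.34 = R$5,447.11

R$5,447.11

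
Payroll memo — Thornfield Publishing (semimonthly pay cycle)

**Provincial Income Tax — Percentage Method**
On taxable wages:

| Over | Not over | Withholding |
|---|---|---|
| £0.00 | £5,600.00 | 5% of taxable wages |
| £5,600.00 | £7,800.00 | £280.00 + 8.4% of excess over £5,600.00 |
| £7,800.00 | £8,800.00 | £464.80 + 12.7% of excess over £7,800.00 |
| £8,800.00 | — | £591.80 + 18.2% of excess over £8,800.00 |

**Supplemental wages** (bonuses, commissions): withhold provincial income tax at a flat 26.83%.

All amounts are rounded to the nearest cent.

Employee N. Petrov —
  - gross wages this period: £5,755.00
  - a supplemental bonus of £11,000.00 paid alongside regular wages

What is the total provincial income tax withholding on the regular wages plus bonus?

Provincial Income Tax: taxable = £5,755.00
  £280.00 + 8.4% × (£5,755.00 − £5,600.00) = £280.00 + 8.4% × £155.00 = £293.02
Supplemental (26.83% flat on bonus): 26.83% × £11,000.00 = £2,951.30
Total provincial income tax: £293.02 + £2,951.30 = £3,244.32

£3,244.32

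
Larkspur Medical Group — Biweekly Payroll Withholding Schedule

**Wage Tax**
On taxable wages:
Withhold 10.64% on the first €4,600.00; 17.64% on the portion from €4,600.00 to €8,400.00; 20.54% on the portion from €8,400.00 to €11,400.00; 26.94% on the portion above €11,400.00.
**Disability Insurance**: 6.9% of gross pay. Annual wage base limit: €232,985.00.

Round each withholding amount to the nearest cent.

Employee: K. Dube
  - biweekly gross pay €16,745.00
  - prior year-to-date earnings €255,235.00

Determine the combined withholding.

Wage Tax: taxable = €16,745.00
  €1,775.96 + 26.94% × (€16,745.00 − €11,400.00) = €1,775.96 + 26.94% × €5,345.00 = €3,215.90
Disability Insurance: YTD €255,235.00 ≥ cap €232,985.00 → €0.00
Total: €3,215.90 + €0.00 = €3,215.90

€3,215.90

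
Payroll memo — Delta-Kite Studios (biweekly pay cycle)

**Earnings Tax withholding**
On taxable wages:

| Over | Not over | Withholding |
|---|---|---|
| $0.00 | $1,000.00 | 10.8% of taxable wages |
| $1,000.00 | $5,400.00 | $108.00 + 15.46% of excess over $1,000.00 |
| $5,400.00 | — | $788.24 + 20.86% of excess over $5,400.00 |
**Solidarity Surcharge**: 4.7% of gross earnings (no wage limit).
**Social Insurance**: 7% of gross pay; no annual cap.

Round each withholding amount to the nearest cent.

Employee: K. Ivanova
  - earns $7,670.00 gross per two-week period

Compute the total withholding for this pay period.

$2,159.15

Earnings Tax: taxable = $7,670.00
  $788.24 + 20.86% × ($7,670.00 − $5,400.00) = $788.24 + 20.86% × $2,270.00 = $1,261.76
Solidarity Surcharge: 4.7% × $7,670.00 = $360.49
Social Insurance: 7% × $7,670.00 = $536.90
Total: $1,261.76 + $360.49 + $536.90 = $2,159.15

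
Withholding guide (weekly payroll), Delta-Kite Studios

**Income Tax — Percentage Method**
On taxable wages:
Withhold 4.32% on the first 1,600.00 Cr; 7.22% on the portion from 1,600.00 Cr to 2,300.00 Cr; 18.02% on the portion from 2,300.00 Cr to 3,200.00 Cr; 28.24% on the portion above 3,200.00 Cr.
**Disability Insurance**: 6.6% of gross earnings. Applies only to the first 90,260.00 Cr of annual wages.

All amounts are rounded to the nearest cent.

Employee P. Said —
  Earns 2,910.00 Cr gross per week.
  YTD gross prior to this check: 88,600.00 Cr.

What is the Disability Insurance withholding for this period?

Disability Insurance: cap 90,260.00 Cr − YTD 88,600.00 Cr = 1,660.00 Cr subject; 6.6% × 1,660.00 Cr = 109.56 Cr

109.56 Cr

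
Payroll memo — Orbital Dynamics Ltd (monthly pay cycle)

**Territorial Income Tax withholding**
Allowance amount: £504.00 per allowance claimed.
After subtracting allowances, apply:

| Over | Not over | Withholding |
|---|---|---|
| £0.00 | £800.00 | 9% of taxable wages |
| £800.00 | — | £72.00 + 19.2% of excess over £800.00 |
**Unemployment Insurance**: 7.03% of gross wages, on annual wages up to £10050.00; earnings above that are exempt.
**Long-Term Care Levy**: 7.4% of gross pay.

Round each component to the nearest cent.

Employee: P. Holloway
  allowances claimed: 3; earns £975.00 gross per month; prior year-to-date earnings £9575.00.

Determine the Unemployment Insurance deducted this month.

£33.39

Unemployment Insurance: cap £10050.00 − YTD £9575.00 = £475.00 subject; 7.03% × £475.00 = £33.39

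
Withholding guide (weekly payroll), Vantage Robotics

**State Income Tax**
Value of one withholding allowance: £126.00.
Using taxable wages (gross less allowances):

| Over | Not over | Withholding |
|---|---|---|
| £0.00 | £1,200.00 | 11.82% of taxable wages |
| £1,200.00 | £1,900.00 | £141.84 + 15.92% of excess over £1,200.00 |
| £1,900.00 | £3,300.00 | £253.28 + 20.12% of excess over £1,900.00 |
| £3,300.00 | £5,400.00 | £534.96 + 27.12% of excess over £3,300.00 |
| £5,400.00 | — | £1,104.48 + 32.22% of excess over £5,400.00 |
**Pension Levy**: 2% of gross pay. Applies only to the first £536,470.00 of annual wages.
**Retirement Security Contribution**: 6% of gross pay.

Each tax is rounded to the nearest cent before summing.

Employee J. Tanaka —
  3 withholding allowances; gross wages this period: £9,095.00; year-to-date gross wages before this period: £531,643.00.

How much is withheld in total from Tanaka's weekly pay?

State Income Tax: taxable = £9,095.00 − 3×£126.00 = £8,717.00
  £1,104.48 + 32.22% × (£8,717.00 − £5,400.00) = £1,104.48 + 32.22% × £3,317.00 = £2,173.22
Pension Levy: cap £536,470.00 − YTD £531,643.00 = £4,827.00 subject; 2% × £4,827.00 = £96.54
Retirement Security Contribution: 6% × £9,095.00 = £545.70
Total: £2,173.22 + £96.54 + £545.70 = £2,815.46

£2,815.46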